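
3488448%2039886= 1448562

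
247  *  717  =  177099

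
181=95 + 86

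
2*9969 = 19938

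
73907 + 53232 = 127139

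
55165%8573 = 3727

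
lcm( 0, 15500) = 0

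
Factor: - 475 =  - 5^2*19^1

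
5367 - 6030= - 663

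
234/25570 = 117/12785 = 0.01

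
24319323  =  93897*259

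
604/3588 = 151/897  =  0.17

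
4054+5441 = 9495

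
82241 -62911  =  19330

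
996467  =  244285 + 752182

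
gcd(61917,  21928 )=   1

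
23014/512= 44 + 243/256 = 44.95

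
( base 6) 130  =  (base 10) 54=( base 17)33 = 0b110110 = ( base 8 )66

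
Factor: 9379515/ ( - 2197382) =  - 2^( - 1 ) * 3^1*5^1*11^( - 1 )*23^1 * 31^1*877^1*99881^(-1)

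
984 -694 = 290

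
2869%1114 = 641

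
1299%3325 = 1299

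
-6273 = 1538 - 7811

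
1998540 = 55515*36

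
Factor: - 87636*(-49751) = 2^2 * 3^1*13^1*43^1*67^1*89^1 * 109^1 = 4359978636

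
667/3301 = 667/3301 = 0.20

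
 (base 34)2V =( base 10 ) 99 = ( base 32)33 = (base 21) 4F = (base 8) 143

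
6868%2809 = 1250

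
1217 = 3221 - 2004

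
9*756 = 6804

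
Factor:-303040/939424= -2^1*5^1*31^(  -  1 ) = -10/31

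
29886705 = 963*31035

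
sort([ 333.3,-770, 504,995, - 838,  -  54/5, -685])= [ - 838,-770,-685, - 54/5,333.3,504,995] 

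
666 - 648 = 18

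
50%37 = 13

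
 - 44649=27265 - 71914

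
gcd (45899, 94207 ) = 1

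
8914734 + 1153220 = 10067954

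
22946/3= 22946/3 = 7648.67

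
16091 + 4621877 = 4637968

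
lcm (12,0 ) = 0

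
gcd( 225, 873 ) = 9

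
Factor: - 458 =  - 2^1*229^1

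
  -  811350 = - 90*9015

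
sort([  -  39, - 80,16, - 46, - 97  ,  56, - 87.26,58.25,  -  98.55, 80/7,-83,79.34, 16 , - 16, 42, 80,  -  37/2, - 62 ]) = [ - 98.55,-97, - 87.26, - 83,-80, - 62,-46, - 39, - 37/2, - 16, 80/7, 16  ,  16, 42, 56,58.25, 79.34 , 80 ] 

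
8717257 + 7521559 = 16238816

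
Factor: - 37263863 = - 7^3*13^1*61^1*137^1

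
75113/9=75113/9 = 8345.89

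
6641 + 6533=13174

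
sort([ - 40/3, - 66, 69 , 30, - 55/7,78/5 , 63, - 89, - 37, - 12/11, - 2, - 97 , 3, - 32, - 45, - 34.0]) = [ - 97 , - 89, - 66, - 45, - 37, - 34.0 ,- 32, - 40/3,-55/7,-2  ,-12/11,3,78/5, 30,63,  69] 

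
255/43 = 255/43 = 5.93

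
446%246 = 200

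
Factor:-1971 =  - 3^3 * 73^1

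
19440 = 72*270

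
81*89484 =7248204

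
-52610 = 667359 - 719969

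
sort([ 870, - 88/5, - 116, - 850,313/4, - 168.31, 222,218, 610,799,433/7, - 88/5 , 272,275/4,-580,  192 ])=[ - 850,- 580,-168.31, - 116, - 88/5, - 88/5,433/7,275/4,313/4, 192,218,222,272,610,799,870 ]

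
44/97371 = 44/97371 =0.00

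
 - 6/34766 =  - 1 + 17380/17383 = -0.00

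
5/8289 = 5/8289 = 0.00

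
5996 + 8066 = 14062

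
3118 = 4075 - 957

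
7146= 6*1191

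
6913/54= 6913/54 = 128.02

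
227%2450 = 227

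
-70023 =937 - 70960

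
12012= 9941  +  2071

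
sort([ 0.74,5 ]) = [ 0.74,5]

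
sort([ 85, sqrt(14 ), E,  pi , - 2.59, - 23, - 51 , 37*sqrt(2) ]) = [  -  51, - 23, - 2.59,  E, pi,sqrt ( 14 ),37*sqrt( 2),85 ]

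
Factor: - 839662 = -2^1*419831^1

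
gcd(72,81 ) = 9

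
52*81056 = 4214912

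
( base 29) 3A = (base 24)41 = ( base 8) 141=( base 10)97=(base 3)10121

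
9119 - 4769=4350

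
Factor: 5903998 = 2^1*17^1*173647^1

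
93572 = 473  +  93099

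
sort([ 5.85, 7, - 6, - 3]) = [ - 6, - 3, 5.85, 7] 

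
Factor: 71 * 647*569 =26138153 =71^1*569^1*647^1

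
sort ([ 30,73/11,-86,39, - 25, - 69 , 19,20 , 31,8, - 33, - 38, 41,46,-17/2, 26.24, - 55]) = [ - 86, - 69, - 55,-38, - 33, - 25, - 17/2,73/11,8,19, 20,26.24, 30,31,39, 41, 46] 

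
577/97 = 577/97 = 5.95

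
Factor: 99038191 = 7^1*14148313^1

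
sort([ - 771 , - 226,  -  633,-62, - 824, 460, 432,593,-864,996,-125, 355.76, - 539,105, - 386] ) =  [ - 864,-824, - 771,-633, - 539 , - 386 , -226, - 125, - 62,  105 , 355.76,432 , 460, 593,996]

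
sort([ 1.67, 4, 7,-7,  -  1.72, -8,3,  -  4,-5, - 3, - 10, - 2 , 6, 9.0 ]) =[-10 , - 8 ,- 7, - 5, - 4, - 3,-2,- 1.72, 1.67, 3, 4,6, 7, 9.0 ]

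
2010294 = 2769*726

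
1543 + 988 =2531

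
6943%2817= 1309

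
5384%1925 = 1534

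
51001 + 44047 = 95048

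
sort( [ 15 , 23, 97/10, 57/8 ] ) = [ 57/8,97/10,15,23 ]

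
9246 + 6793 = 16039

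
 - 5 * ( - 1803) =9015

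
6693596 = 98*68302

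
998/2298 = 499/1149= 0.43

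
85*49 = 4165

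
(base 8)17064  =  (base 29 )95i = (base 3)101121101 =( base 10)7732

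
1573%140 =33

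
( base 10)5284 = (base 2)1010010100100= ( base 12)3084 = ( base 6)40244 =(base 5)132114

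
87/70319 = 87/70319 = 0.00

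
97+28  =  125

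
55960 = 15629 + 40331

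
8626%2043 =454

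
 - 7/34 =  - 7/34   =  - 0.21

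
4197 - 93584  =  - 89387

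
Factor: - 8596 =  - 2^2*7^1*307^1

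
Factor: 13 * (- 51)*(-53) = 3^1*13^1*17^1*53^1 = 35139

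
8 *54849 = 438792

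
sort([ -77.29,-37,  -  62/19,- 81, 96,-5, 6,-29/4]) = [  -  81,-77.29 , - 37,-29/4,-5,-62/19,6, 96 ] 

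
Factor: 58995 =3^3*5^1*19^1*23^1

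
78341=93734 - 15393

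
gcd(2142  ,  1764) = 126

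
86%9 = 5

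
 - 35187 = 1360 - 36547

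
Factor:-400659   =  -3^1 * 7^1*19079^1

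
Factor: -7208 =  - 2^3*17^1*53^1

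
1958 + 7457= 9415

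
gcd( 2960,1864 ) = 8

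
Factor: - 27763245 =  - 3^2 * 5^1 * 616961^1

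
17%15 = 2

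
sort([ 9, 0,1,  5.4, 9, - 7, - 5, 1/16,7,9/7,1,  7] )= [ - 7,  -  5  ,  0, 1/16, 1, 1,  9/7, 5.4, 7, 7,9, 9 ]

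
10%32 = 10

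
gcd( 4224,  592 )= 16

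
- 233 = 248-481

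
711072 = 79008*9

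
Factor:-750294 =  - 2^1*3^2 * 73^1* 571^1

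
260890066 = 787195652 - 526305586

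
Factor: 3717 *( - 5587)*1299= - 26976175821 = -3^3 * 7^1*37^1*59^1 * 151^1*433^1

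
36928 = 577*64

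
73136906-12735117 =60401789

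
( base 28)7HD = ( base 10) 5977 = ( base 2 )1011101011001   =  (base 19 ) GAB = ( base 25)9e2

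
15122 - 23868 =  - 8746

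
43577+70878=114455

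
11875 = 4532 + 7343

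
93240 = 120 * 777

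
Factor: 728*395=2^3*5^1*7^1*13^1 *79^1 = 287560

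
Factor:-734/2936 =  - 2^( - 2 ) =- 1/4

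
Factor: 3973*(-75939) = -301705647  =  - 3^1*17^1*29^1*137^1*1489^1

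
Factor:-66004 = - 2^2*29^1*569^1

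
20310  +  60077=80387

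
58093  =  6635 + 51458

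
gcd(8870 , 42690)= 10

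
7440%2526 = 2388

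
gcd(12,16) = 4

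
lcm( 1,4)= 4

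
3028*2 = 6056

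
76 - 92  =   - 16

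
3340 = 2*1670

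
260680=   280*931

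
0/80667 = 0 = 0.00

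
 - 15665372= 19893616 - 35558988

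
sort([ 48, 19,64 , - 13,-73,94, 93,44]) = [ - 73, - 13  ,  19,44 , 48 , 64,93,94 ] 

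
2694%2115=579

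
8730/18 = 485 =485.00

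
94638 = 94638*1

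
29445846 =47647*618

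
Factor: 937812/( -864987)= - 312604/288329 = - 2^2* 31^1*373^( - 1)* 773^ ( - 1) *2521^1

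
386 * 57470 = 22183420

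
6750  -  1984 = 4766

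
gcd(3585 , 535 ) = 5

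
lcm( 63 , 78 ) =1638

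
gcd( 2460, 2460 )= 2460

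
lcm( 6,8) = 24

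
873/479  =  1 + 394/479= 1.82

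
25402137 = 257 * 98841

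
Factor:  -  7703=  -  7703^1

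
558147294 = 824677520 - 266530226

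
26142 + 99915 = 126057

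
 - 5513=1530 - 7043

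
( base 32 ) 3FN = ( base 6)24315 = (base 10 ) 3575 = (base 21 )825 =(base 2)110111110111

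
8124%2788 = 2548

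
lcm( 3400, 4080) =20400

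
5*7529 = 37645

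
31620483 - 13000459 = 18620024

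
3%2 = 1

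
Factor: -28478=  - 2^1  *  29^1 * 491^1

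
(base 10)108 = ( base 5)413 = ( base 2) 1101100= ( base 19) 5d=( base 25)48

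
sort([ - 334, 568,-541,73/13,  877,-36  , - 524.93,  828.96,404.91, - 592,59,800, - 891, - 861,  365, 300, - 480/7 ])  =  [ - 891, -861, -592,  -  541, - 524.93, - 334, - 480/7, - 36, 73/13,59,  300 , 365,  404.91,568,800, 828.96 , 877 ] 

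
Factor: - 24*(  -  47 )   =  1128 = 2^3 * 3^1*47^1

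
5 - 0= 5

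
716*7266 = 5202456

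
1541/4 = 1541/4  =  385.25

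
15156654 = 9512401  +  5644253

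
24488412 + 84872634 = 109361046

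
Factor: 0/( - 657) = 0^1 = 0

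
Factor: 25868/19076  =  19^( - 1)*29^1 * 223^1*251^(  -  1 ) = 6467/4769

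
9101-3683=5418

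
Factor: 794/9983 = 2^1*67^( - 1)*149^( -1) * 397^1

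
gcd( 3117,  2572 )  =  1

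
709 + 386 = 1095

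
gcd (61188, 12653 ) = 1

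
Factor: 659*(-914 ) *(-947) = 570402722 = 2^1  *  457^1 * 659^1*947^1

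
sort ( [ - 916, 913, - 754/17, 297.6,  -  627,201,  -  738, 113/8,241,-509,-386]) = [-916,-738,-627, - 509, - 386, - 754/17 , 113/8, 201, 241, 297.6 , 913]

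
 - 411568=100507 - 512075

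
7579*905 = 6858995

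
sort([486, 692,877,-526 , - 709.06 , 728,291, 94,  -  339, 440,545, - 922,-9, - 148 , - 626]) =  [ - 922, - 709.06, - 626,- 526,-339,- 148,-9, 94, 291, 440, 486, 545, 692,728,877 ] 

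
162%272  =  162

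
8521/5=1704 + 1/5 = 1704.20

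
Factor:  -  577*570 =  - 2^1 *3^1*5^1 *19^1*577^1 = - 328890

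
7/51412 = 7/51412 = 0.00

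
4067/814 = 4067/814= 5.00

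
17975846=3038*5917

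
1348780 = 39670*34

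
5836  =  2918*2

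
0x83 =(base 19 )6h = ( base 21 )65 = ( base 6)335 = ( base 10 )131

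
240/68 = 60/17 = 3.53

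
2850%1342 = 166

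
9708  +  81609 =91317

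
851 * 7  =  5957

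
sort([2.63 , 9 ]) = [2.63, 9]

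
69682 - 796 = 68886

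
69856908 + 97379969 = 167236877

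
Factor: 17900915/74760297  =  3^( - 1 )*5^1*17^1*210599^1*24920099^( - 1 ) 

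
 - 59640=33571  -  93211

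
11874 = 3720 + 8154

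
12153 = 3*4051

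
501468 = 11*45588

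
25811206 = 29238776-3427570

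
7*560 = 3920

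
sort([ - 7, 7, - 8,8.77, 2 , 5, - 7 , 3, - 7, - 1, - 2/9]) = [- 8, - 7, - 7 ,-7, - 1, - 2/9 , 2, 3,5, 7,8.77] 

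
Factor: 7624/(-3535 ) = -2^3*5^( - 1 )*7^ ( - 1)*101^( - 1)*953^1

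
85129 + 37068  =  122197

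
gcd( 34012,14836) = 4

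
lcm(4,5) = 20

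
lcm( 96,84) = 672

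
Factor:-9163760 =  - 2^4*5^1*114547^1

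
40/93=40/93 = 0.43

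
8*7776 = 62208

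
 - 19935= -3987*5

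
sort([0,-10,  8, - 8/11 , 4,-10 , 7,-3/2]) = [  -  10, - 10, - 3/2, - 8/11,0,  4,  7, 8 ]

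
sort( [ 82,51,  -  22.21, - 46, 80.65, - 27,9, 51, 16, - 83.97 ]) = [ - 83.97, - 46, - 27, - 22.21, 9, 16, 51,51,80.65,82]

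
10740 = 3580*3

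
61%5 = 1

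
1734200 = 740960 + 993240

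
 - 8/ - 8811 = 8/8811 = 0.00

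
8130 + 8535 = 16665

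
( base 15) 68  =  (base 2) 1100010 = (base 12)82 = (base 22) 4a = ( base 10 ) 98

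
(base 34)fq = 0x218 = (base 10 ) 536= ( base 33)G8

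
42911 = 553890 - 510979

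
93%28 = 9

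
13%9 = 4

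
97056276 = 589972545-492916269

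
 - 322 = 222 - 544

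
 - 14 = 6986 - 7000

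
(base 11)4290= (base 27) 7KM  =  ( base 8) 13041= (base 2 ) 1011000100001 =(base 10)5665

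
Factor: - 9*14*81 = - 2^1*3^6*7^1 = -10206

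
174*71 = 12354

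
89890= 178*505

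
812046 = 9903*82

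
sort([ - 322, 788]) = [-322, 788]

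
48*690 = 33120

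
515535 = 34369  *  15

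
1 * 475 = 475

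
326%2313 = 326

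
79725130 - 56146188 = 23578942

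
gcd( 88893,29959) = 1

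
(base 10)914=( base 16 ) 392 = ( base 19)2A2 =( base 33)RN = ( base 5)12124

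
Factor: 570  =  2^1 *3^1*5^1*19^1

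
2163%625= 288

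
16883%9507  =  7376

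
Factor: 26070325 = 5^2 * 89^1 * 11717^1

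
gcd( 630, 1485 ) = 45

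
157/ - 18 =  - 157/18 = - 8.72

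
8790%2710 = 660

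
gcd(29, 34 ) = 1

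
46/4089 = 46/4089 =0.01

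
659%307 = 45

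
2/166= 1/83=   0.01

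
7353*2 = 14706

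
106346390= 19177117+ 87169273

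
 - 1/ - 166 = 1/166 = 0.01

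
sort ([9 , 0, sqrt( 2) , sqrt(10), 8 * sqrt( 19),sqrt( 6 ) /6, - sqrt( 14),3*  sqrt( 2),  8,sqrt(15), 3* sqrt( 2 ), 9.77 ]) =[ - sqrt(14), 0, sqrt(6)/6,sqrt( 2 ), sqrt( 10), sqrt( 15), 3 *sqrt( 2 ),3*sqrt ( 2 ) , 8 , 9, 9.77,8*sqrt( 19 ) ]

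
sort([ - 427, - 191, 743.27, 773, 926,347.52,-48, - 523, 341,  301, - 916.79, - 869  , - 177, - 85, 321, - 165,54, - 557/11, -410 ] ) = [ - 916.79,-869, - 523,-427, - 410, - 191, - 177, - 165,  -  85,  -  557/11, - 48, 54, 301, 321, 341, 347.52, 743.27, 773, 926]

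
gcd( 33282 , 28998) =18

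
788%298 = 192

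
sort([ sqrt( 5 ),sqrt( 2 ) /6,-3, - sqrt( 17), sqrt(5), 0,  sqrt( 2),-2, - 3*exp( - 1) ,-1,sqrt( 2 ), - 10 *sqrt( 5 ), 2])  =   [ - 10*sqrt( 5 ), - sqrt( 17) , - 3,-2, - 3*exp( - 1 ), - 1, 0 , sqrt( 2 )/6, sqrt ( 2 ), sqrt(2) , 2,  sqrt( 5 ),  sqrt(5 )]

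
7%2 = 1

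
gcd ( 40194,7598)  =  58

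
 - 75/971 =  - 75/971 = - 0.08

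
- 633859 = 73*( - 8683 )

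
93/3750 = 31/1250 = 0.02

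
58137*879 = 51102423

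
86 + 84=170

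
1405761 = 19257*73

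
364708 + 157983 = 522691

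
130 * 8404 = 1092520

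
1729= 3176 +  - 1447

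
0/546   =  0 = 0.00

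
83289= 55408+27881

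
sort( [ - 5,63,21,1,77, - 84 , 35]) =[ - 84, - 5,1,21, 35,63,77]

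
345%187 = 158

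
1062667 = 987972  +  74695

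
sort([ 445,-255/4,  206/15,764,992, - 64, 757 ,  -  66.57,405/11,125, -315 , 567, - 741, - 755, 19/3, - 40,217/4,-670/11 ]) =[ - 755 , - 741, - 315,- 66.57,-64, - 255/4, - 670/11, - 40, 19/3, 206/15 , 405/11, 217/4, 125, 445, 567, 757,764, 992 ] 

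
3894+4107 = 8001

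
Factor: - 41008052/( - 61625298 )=2^1*3^ (-1)*7^( - 1 )*277^( - 1)*5297^( - 1 )*10252013^1 = 20504026/30812649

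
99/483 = 33/161 = 0.20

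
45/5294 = 45/5294=0.01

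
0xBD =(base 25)7e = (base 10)189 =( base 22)8D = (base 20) 99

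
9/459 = 1/51 = 0.02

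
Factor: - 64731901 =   -  13^2 * 383029^1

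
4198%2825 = 1373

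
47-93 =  - 46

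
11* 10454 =114994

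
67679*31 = 2098049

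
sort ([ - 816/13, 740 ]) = [ - 816/13 , 740]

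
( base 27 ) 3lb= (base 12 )1725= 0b101011001101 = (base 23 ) 555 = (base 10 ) 2765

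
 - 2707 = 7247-9954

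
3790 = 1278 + 2512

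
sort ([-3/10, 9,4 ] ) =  [-3/10, 4,9 ] 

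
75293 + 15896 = 91189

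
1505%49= 35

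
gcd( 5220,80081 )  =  1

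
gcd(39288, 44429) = 1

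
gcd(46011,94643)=1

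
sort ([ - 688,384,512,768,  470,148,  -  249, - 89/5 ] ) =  [ - 688, - 249,- 89/5,148,384, 470,512,768] 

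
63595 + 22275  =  85870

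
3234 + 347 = 3581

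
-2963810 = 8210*(  -  361 ) 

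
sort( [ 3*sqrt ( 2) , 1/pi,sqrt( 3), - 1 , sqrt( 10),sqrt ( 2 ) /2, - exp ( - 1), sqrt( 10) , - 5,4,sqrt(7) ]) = [ - 5,  -  1 , - exp (-1),1/pi, sqrt( 2)/2,sqrt( 3),sqrt(7 ),sqrt(10),sqrt(10), 4,3 * sqrt( 2)]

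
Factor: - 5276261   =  -5276261^1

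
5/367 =5/367= 0.01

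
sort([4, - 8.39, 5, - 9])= [-9, - 8.39, 4, 5 ]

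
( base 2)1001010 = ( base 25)2O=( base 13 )59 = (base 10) 74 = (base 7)134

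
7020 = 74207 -67187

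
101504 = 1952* 52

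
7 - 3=4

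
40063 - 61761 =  - 21698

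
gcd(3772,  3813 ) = 41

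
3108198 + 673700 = 3781898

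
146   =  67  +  79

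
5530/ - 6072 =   -  1+271/3036 =-  0.91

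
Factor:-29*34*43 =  - 2^1*17^1*29^1*43^1 = - 42398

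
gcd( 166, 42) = 2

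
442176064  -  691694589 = - 249518525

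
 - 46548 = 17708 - 64256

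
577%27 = 10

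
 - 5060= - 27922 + 22862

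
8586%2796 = 198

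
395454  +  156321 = 551775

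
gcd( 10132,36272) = 4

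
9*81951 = 737559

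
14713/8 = 14713/8 = 1839.12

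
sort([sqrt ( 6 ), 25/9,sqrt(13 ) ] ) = [sqrt ( 6), 25/9, sqrt( 13)]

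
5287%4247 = 1040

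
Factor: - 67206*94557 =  - 6354797742 = - 2^1*3^2*23^1 * 43^1*487^1* 733^1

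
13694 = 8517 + 5177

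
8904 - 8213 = 691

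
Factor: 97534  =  2^1*48767^1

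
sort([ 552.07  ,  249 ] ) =[ 249,552.07 ] 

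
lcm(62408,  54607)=436856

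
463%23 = 3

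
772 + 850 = 1622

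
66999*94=6297906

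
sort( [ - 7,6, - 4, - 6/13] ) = [ - 7, -4, - 6/13,6 ] 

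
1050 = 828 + 222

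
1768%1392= 376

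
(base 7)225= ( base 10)117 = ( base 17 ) 6f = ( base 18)69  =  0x75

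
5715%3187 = 2528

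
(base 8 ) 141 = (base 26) 3j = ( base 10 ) 97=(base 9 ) 117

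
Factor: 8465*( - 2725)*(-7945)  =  5^4*7^1*109^1*227^1*1693^1= 183268308125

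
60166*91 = 5475106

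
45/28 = 1 + 17/28 = 1.61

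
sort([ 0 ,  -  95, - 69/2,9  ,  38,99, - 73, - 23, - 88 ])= [-95, - 88, -73, - 69/2,- 23,0, 9, 38, 99 ] 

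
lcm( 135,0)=0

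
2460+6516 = 8976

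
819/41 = 19+40/41=19.98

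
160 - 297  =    -  137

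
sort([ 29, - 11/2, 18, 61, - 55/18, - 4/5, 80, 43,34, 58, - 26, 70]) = [ - 26, - 11/2, - 55/18,-4/5 , 18, 29, 34, 43, 58, 61, 70, 80 ]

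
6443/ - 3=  - 2148 + 1/3= - 2147.67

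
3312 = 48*69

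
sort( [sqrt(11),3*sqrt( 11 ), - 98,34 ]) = [ - 98,sqrt(11 ), 3*sqrt( 11 ),34] 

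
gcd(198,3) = 3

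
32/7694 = 16/3847 = 0.00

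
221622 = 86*2577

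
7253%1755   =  233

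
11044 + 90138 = 101182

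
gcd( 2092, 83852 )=4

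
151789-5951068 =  - 5799279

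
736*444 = 326784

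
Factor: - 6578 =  - 2^1*11^1*13^1*23^1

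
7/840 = 1/120 = 0.01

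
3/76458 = 1/25486=0.00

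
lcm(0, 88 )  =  0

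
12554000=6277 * 2000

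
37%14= 9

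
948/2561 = 948/2561 =0.37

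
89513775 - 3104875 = 86408900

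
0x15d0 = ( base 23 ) aci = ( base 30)664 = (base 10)5584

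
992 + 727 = 1719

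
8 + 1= 9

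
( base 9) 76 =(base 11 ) 63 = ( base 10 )69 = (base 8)105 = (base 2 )1000101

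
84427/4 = 84427/4 = 21106.75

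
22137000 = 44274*500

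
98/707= 14/101 = 0.14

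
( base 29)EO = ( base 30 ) ea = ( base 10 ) 430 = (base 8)656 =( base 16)1AE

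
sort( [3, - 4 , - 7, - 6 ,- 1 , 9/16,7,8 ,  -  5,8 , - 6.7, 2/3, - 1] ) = [  -  7, - 6.7, - 6, - 5, - 4,-1, - 1,  9/16,  2/3, 3,7, 8,  8 ]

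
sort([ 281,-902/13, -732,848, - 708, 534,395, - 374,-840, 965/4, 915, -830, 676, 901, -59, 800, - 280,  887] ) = [-840, - 830,-732,  -  708,-374, - 280, - 902/13, - 59, 965/4, 281, 395, 534, 676  ,  800, 848,887, 901,  915] 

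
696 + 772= 1468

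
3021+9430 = 12451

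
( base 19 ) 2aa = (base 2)1110011010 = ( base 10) 922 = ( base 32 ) sq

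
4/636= 1/159  =  0.01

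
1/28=1/28 =0.04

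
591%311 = 280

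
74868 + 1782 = 76650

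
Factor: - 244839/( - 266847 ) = 89/97 = 89^1*97^( - 1 )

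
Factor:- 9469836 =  - 2^2*3^2*23^1 * 11437^1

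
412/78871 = 412/78871 = 0.01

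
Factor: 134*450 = 2^2*3^2*5^2*67^1 =60300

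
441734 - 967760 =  - 526026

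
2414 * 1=2414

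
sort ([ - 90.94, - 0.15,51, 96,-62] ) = [ - 90.94, - 62, - 0.15,51, 96] 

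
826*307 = 253582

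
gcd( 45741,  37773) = 3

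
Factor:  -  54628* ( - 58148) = 3176508944 = 2^4*7^1*1951^1*14537^1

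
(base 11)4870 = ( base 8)14341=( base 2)1100011100001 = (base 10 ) 6369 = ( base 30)729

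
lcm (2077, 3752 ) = 116312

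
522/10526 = 261/5263 =0.05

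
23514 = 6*3919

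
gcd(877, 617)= 1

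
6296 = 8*787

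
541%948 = 541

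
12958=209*62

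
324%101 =21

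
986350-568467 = 417883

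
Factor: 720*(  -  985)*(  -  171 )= 2^4*3^4*5^2*19^1*197^1  =  121273200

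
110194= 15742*7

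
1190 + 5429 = 6619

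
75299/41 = 1836  +  23/41 = 1836.56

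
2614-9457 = -6843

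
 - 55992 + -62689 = -118681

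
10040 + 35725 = 45765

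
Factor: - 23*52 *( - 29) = 2^2*13^1*23^1*29^1  =  34684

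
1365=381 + 984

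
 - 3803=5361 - 9164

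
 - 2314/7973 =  - 1 + 5659/7973 = -  0.29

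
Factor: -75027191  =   - 71^1*1056721^1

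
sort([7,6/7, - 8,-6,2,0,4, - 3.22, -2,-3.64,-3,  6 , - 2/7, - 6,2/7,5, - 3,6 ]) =[ - 8,-6, - 6,-3.64, - 3.22 ,-3, - 3,-2,  -  2/7,0, 2/7, 6/7, 2, 4, 5,6, 6, 7]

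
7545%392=97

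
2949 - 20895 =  - 17946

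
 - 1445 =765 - 2210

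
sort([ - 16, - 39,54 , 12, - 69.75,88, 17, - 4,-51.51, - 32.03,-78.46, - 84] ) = [ - 84, - 78.46,  -  69.75, - 51.51, -39, - 32.03, - 16,  -  4 , 12, 17, 54, 88 ] 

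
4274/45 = 4274/45 =94.98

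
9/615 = 3/205 = 0.01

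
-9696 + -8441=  - 18137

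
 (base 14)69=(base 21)49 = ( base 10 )93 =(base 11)85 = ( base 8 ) 135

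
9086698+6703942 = 15790640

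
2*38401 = 76802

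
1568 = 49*32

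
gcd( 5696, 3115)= 89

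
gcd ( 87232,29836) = 4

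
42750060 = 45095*948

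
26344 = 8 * 3293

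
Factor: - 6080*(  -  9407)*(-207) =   -  11839273920 = - 2^6*3^2*5^1*19^1 * 23^2*409^1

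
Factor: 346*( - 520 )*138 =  - 2^5*3^1*5^1*13^1*23^1*173^1 =- 24828960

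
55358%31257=24101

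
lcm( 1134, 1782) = 12474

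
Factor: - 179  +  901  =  722 = 2^1*19^2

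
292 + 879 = 1171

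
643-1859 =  - 1216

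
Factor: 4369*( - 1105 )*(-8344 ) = 2^3*5^1*7^1 * 13^1*17^2  *  149^1 * 257^1 = 40282704280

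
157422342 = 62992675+94429667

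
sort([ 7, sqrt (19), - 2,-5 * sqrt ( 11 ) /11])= [-2, - 5 * sqrt( 11)/11, sqrt(19 ), 7 ] 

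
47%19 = 9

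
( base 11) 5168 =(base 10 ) 6850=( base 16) 1ac2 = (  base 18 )132a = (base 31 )73u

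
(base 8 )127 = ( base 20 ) 47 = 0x57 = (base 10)87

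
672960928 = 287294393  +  385666535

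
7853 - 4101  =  3752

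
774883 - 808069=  -33186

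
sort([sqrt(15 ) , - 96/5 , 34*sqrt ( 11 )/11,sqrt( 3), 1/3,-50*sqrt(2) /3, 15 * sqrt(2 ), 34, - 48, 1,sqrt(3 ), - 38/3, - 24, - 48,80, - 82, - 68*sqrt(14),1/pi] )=[ - 68 * sqrt(14), - 82, - 48 , - 48,-24, - 50*sqrt( 2) /3 , - 96/5, - 38/3 , 1/pi, 1/3,  1,sqrt(3), sqrt(3),sqrt ( 15 ), 34*sqrt( 11) /11, 15*sqrt(2 ), 34, 80] 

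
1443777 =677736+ 766041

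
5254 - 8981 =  - 3727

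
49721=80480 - 30759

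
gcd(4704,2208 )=96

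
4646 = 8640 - 3994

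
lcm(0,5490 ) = 0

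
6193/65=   95 + 18/65 = 95.28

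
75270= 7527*10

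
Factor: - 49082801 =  - 401^1*122401^1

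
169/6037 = 169/6037 = 0.03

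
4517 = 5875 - 1358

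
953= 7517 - 6564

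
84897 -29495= 55402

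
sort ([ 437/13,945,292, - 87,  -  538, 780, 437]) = [-538,-87,437/13,292,437,780,945] 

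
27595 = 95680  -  68085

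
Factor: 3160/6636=10/21=2^1*3^ ( - 1) * 5^1*7^(-1) 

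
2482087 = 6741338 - 4259251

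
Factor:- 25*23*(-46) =26450  =  2^1*5^2*23^2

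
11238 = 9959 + 1279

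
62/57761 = 62/57761=0.00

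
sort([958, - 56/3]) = [  -  56/3, 958]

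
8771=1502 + 7269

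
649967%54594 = 49433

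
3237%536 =21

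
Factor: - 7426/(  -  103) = 2^1*47^1*79^1 * 103^ ( - 1)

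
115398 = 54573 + 60825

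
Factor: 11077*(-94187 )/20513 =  - 11^1*19^1*53^1*73^ (-1)*97^1*281^( - 1) * 971^1=-1043309399/20513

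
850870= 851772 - 902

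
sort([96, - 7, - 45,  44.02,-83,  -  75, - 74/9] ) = [ - 83 , - 75 , - 45,- 74/9, - 7 , 44.02,  96] 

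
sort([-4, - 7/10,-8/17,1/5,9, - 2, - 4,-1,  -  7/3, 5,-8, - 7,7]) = [ - 8,-7, - 4,-4,-7/3,-2,-1, - 7/10, - 8/17, 1/5,5, 7, 9 ] 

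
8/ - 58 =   -  4/29 = - 0.14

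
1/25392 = 1/25392 = 0.00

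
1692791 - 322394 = 1370397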